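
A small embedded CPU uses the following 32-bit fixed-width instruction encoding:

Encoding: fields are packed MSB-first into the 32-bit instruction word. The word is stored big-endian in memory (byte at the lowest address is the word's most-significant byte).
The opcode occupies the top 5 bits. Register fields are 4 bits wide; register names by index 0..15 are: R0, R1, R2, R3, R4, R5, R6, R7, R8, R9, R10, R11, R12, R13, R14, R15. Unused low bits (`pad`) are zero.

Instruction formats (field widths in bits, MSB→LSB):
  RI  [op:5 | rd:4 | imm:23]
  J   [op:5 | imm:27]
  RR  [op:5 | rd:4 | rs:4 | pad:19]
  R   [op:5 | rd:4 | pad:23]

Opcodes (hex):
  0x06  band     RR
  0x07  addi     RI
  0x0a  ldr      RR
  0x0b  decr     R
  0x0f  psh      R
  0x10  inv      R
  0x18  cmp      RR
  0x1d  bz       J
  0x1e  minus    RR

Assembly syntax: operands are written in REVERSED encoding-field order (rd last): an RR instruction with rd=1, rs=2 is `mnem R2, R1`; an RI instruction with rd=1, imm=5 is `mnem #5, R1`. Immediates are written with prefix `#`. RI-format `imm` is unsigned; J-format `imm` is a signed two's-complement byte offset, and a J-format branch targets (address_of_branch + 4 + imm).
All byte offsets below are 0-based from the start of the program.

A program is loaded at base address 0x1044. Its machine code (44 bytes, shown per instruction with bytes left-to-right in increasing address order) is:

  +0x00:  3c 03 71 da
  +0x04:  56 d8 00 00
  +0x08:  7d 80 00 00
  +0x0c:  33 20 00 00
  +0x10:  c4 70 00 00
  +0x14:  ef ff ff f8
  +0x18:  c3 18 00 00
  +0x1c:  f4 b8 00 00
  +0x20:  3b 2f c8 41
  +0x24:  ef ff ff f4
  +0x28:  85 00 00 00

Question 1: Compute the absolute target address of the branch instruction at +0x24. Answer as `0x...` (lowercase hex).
+0x24: ef ff ff f4 ⇒ word 0xeffffff4 (big)
  op=0xeffffff4>>27=0x1d ⇒ bz (J)
  [26:0] imm=134217716 (s27→-12) = #-12
  target = base 0x1044 + off 0x24 + 4 + imm -12 = 0x1060

0x1060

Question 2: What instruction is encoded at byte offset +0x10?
cmp R14, R8

[10] c4 70 00 00 → 0xc4700000
  top 5b → 0x18 → cmp [RR]
  [26:23] rd=8 = R8
  [22:19] rs=14 = R14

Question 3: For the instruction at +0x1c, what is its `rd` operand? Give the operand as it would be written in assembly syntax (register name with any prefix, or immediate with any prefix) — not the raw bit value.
off 0x1c: read f4 b8 00 00 as big → 0xf4b80000
  opcode bits[31:27]=0x1e: minus/RR
  rd@[26:23]=0x9 ⇒ R9
  rs@[22:19]=0x7 ⇒ R7

R9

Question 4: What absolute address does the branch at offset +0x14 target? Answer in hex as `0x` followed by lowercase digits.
+0x14: ef ff ff f8 ⇒ word 0xeffffff8 (big)
  top 5b → 0x1d → bz [J]
  [26:0] imm=134217720 (s27→-8) = #-8
  target = base 0x1044 + off 0x14 + 4 + imm -8 = 0x1054

0x1054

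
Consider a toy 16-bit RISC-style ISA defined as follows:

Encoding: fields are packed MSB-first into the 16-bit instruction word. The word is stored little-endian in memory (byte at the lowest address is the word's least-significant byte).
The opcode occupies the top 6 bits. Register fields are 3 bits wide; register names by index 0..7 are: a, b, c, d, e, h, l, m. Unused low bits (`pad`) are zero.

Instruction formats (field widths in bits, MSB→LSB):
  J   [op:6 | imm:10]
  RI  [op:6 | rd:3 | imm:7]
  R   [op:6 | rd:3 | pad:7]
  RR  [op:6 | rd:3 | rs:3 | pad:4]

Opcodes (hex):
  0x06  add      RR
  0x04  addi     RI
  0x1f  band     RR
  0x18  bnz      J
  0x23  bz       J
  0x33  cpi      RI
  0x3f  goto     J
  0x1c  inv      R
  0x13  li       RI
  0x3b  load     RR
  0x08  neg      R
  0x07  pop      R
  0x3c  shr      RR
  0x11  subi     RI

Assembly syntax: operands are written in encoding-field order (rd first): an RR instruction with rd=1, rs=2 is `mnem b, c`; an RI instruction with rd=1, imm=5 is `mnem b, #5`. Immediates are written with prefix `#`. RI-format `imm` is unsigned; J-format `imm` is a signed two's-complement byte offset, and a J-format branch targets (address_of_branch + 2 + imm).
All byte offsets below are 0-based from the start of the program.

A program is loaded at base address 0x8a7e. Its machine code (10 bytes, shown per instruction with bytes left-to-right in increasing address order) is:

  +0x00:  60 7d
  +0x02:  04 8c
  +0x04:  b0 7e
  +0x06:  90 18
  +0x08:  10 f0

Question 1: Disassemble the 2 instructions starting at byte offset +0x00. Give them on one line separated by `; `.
[00] 60 7d → 0x7d60
  opcode bits[15:10]=0x1f: band/RR
  [9:7] rd=2 = c
  [6:4] rs=6 = l
[02] 04 8c → 0x8c04
  opcode bits[15:10]=0x23: bz/J
  [9:0] imm=4 = #4

band c, l; bz #4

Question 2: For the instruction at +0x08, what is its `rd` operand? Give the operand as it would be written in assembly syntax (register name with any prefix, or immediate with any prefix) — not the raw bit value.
off 0x08: read 10 f0 as little → 0xf010
  op=0xf010>>10=0x3c ⇒ shr (RR)
  [9:7] rd=0 = a
  [6:4] rs=1 = b

a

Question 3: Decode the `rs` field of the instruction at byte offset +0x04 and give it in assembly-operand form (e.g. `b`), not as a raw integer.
d

off 0x04: read b0 7e as little → 0x7eb0
  op=0x7eb0>>10=0x1f ⇒ band (RR)
  rd@[9:7]=0x5 ⇒ h
  rs@[6:4]=0x3 ⇒ d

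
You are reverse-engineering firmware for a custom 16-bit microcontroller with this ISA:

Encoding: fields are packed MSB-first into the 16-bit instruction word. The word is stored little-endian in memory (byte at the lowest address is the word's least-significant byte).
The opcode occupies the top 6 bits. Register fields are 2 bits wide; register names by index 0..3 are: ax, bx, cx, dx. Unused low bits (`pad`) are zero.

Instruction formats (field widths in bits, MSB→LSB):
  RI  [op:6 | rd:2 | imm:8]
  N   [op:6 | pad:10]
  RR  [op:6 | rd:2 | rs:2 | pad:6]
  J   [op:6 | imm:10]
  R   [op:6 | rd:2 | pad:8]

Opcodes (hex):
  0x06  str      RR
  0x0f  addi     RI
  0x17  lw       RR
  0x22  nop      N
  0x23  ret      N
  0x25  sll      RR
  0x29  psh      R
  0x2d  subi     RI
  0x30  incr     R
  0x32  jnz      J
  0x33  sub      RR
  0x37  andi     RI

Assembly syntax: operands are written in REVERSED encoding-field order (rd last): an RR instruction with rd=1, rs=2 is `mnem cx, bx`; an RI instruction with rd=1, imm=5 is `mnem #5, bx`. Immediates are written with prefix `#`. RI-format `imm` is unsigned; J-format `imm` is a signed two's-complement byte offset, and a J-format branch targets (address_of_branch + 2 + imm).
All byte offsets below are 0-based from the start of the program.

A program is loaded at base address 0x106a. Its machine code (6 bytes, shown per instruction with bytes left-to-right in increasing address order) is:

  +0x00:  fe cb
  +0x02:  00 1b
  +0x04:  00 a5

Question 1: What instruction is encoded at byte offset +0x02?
+0x02: 00 1b ⇒ word 0x1b00 (little)
  top 6b → 0x6 → str [RR]
  [9:8] rd=3 = dx
  [7:6] rs=0 = ax

str ax, dx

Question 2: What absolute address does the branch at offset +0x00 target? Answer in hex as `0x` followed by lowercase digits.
0x106a

+0x00: fe cb ⇒ word 0xcbfe (little)
  opcode bits[15:10]=0x32: jnz/J
  imm@[9:0]=0x3fe (s10→-2) ⇒ #-2
  target = base 0x106a + off 0x00 + 2 + imm -2 = 0x106a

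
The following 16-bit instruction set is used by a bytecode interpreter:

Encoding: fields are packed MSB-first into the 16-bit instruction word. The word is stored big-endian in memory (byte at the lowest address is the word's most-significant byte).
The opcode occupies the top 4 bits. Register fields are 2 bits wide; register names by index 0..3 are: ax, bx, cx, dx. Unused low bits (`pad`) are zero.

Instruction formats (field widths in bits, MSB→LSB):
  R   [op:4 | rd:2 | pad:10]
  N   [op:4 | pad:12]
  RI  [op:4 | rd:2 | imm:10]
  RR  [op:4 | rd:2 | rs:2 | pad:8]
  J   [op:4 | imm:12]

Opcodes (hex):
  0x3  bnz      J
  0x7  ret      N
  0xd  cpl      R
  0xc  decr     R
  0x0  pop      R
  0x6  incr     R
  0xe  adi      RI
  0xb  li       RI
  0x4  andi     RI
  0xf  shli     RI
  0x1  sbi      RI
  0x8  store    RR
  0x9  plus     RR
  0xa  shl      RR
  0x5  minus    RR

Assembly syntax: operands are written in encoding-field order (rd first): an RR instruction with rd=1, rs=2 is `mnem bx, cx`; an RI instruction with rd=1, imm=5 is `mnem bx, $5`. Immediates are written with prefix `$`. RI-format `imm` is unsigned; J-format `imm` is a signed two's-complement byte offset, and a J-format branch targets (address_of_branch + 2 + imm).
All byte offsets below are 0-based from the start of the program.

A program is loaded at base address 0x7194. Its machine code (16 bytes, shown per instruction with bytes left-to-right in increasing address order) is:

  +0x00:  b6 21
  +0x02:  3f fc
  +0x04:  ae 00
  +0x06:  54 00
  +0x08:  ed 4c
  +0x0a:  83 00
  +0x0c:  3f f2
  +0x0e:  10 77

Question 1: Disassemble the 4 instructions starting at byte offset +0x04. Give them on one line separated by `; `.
@+04  big-endian(ae 00) = 0xae00
  opcode bits[15:12]=0xa: shl/RR
  rd: (w>>10)&0x3=0x3 → dx
  rs: (w>>8)&0x3=0x2 → cx
@+06  big-endian(54 00) = 0x5400
  opcode bits[15:12]=0x5: minus/RR
  rd: (w>>10)&0x3=0x1 → bx
  rs: (w>>8)&0x3=0x0 → ax
@+08  big-endian(ed 4c) = 0xed4c
  opcode bits[15:12]=0xe: adi/RI
  rd: (w>>10)&0x3=0x3 → dx
  imm: (w>>0)&0x3ff=0x14c → $332
@+0a  big-endian(83 00) = 0x8300
  opcode bits[15:12]=0x8: store/RR
  rd: (w>>10)&0x3=0x0 → ax
  rs: (w>>8)&0x3=0x3 → dx

shl dx, cx; minus bx, ax; adi dx, $332; store ax, dx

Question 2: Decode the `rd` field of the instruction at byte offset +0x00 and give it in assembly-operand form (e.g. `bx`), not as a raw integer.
[00] b6 21 → 0xb621
  top 4b → 0xb → li [RI]
  [11:10] rd=1 = bx
  [9:0] imm=545 = $545

bx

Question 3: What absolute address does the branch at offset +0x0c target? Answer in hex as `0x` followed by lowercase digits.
0x7194

@+0c  big-endian(3f f2) = 0x3ff2
  op=0x3ff2>>12=0x3 ⇒ bnz (J)
  imm: (w>>0)&0xfff=0xff2 (s12→-14) → $-14
  target = base 0x7194 + off 0x0c + 2 + imm -14 = 0x7194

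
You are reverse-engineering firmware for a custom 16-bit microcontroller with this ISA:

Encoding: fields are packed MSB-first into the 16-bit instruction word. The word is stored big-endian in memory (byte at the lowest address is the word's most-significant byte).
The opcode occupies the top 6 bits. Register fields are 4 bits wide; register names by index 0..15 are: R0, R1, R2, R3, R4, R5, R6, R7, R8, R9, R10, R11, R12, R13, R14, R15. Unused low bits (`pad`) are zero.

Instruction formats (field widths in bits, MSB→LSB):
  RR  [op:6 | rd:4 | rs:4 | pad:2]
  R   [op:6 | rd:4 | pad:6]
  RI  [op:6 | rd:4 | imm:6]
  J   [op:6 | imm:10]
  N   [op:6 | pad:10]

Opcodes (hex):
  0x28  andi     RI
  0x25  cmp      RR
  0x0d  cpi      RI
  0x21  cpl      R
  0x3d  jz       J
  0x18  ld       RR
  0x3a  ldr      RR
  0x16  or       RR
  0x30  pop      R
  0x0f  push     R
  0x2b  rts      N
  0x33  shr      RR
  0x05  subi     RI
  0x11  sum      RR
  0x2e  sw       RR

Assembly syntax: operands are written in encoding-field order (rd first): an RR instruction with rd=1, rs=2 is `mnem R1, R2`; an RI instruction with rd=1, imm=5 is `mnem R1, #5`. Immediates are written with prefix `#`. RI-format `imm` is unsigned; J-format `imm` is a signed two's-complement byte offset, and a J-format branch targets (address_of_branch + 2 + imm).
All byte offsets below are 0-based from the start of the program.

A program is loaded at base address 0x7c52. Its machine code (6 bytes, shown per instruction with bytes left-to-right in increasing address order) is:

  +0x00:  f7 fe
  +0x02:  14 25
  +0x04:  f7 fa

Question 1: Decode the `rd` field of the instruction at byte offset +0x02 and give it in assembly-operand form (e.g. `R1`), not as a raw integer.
+0x02: 14 25 ⇒ word 0x1425 (big)
  opcode bits[15:10]=0x5: subi/RI
  rd@[9:6]=0x0 ⇒ R0
  imm@[5:0]=0x25 ⇒ #37

R0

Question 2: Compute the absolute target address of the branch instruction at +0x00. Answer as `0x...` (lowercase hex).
@+00  big-endian(f7 fe) = 0xf7fe
  top 6b → 0x3d → jz [J]
  imm@[9:0]=0x3fe (s10→-2) ⇒ #-2
  target = base 0x7c52 + off 0x00 + 2 + imm -2 = 0x7c52

0x7c52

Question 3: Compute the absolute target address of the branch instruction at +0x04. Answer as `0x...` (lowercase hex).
+0x04: f7 fa ⇒ word 0xf7fa (big)
  opcode bits[15:10]=0x3d: jz/J
  imm: (w>>0)&0x3ff=0x3fa (s10→-6) → #-6
  target = base 0x7c52 + off 0x04 + 2 + imm -6 = 0x7c52

0x7c52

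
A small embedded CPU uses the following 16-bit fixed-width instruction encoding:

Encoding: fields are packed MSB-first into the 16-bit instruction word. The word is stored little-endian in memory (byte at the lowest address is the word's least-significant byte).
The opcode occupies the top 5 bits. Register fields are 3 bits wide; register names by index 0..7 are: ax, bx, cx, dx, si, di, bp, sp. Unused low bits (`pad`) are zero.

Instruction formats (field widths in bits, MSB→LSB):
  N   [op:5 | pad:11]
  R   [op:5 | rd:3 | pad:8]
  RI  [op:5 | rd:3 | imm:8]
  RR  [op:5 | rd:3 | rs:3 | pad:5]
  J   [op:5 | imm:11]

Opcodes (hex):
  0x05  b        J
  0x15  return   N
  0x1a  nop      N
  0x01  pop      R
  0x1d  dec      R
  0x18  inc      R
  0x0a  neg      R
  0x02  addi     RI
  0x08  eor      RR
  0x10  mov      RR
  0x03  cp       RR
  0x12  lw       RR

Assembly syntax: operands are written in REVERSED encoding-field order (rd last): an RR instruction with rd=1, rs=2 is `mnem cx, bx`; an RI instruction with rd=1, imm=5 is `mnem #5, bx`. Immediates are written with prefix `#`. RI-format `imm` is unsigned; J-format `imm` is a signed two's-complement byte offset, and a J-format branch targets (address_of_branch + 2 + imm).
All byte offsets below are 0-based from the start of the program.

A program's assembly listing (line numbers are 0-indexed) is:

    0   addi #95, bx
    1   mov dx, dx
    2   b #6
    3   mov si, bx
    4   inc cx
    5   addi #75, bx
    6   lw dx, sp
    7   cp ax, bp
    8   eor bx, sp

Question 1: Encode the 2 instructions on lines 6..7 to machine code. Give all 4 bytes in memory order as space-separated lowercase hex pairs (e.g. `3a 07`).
60 97 00 1e

L6: lw op=0x12:5|rd=7:3|rs=3:3|pad=0:5 ⇒ 0x9760 ⇒ little 60 97
L7: cp op=0x3:5|rd=6:3|rs=0:3|pad=0:5 ⇒ 0x1e00 ⇒ little 00 1e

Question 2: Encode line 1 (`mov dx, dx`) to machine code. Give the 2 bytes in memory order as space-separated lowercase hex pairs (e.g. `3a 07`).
60 83

L1: mov op=0x10:5|rd=3:3|rs=3:3|pad=0:5 ⇒ 0x8360 ⇒ little 60 83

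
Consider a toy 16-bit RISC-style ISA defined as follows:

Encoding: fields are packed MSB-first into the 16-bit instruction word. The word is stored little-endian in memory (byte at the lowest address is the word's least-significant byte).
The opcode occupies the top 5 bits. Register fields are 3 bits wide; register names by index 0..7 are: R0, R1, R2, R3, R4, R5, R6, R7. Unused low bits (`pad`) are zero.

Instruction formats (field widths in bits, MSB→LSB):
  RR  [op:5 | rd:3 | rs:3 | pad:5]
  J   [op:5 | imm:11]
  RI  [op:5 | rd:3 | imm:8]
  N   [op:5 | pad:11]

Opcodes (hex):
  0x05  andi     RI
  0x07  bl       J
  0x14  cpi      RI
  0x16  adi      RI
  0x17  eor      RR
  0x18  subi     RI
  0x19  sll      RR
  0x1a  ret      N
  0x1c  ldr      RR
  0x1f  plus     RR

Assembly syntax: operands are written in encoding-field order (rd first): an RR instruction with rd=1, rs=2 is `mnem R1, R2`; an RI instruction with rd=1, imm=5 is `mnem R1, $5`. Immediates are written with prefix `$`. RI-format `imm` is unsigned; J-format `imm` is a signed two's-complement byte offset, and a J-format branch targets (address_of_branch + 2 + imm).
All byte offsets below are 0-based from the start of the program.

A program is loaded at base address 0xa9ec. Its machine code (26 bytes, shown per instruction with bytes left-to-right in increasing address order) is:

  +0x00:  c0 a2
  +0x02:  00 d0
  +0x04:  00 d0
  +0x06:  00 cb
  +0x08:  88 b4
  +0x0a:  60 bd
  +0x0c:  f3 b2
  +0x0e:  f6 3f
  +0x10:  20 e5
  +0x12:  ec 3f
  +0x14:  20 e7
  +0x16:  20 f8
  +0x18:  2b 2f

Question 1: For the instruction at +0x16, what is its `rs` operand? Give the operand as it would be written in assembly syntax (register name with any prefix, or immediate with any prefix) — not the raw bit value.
@+16  little-endian(20 f8) = 0xf820
  op=0xf820>>11=0x1f ⇒ plus (RR)
  [10:8] rd=0 = R0
  [7:5] rs=1 = R1

R1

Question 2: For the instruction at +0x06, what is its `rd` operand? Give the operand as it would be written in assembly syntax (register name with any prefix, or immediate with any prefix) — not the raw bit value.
[06] 00 cb → 0xcb00
  top 5b → 0x19 → sll [RR]
  rd@[10:8]=0x3 ⇒ R3
  rs@[7:5]=0x0 ⇒ R0

R3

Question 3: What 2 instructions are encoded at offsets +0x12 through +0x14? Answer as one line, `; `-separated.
bl $-20; ldr R7, R1

[12] ec 3f → 0x3fec
  opcode bits[15:11]=0x7: bl/J
  [10:0] imm=2028 (s11→-20) = $-20
[14] 20 e7 → 0xe720
  opcode bits[15:11]=0x1c: ldr/RR
  [10:8] rd=7 = R7
  [7:5] rs=1 = R1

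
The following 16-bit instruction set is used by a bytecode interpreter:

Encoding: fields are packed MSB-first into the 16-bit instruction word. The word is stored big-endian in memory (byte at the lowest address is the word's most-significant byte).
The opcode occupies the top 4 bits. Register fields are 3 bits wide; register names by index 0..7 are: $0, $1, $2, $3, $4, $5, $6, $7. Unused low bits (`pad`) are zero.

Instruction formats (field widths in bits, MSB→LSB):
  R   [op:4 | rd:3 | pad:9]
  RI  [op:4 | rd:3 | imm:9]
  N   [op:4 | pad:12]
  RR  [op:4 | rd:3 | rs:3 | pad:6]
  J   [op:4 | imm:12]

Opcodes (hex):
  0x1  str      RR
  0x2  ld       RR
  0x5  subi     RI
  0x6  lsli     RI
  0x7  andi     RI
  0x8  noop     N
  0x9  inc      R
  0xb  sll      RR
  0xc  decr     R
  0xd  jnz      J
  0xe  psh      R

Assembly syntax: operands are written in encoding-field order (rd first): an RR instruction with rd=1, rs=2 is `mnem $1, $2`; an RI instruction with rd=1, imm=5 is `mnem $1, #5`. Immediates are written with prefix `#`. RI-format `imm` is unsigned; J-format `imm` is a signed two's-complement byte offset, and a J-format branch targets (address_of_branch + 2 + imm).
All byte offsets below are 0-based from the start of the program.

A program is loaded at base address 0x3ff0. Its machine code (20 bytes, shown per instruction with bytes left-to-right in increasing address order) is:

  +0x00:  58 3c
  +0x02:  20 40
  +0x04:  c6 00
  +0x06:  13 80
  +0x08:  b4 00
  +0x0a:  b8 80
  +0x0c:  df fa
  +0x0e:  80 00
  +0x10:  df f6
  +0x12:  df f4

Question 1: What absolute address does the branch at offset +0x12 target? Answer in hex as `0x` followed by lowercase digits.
off 0x12: read df f4 as big → 0xdff4
  op=0xdff4>>12=0xd ⇒ jnz (J)
  imm@[11:0]=0xff4 (s12→-12) ⇒ #-12
  target = base 0x3ff0 + off 0x12 + 2 + imm -12 = 0x3ff8

0x3ff8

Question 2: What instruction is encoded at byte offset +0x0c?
jnz #-6

off 0x0c: read df fa as big → 0xdffa
  op=0xdffa>>12=0xd ⇒ jnz (J)
  imm: (w>>0)&0xfff=0xffa (s12→-6) → #-6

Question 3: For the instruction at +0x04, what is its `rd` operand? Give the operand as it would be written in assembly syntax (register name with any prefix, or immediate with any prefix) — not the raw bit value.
$3

@+04  big-endian(c6 00) = 0xc600
  top 4b → 0xc → decr [R]
  [11:9] rd=3 = $3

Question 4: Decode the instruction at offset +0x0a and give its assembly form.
+0x0a: b8 80 ⇒ word 0xb880 (big)
  opcode bits[15:12]=0xb: sll/RR
  [11:9] rd=4 = $4
  [8:6] rs=2 = $2

sll $4, $2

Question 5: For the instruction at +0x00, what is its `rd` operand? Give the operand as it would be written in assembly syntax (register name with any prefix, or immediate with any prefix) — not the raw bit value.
$4

+0x00: 58 3c ⇒ word 0x583c (big)
  op=0x583c>>12=0x5 ⇒ subi (RI)
  rd: (w>>9)&0x7=0x4 → $4
  imm: (w>>0)&0x1ff=0x3c → #60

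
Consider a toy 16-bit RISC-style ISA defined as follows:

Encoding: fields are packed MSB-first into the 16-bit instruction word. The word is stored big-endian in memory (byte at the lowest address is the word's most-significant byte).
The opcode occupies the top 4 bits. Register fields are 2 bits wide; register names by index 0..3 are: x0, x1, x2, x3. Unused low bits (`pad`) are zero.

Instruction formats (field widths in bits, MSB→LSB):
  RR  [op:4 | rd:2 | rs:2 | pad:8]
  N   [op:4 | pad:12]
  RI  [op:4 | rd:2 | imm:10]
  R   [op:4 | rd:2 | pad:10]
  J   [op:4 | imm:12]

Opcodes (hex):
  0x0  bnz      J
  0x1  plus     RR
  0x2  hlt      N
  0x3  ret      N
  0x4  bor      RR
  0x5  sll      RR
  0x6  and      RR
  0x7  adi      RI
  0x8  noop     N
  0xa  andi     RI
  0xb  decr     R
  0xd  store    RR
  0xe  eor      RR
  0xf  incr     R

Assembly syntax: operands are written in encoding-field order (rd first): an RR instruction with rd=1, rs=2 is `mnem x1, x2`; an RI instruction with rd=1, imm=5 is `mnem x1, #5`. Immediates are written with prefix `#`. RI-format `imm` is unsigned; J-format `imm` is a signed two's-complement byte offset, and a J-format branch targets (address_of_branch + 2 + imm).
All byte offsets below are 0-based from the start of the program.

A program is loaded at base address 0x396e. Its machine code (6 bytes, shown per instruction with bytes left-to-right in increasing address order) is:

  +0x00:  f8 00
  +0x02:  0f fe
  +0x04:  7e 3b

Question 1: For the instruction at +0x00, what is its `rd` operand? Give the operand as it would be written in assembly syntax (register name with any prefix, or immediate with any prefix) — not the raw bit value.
x2

off 0x00: read f8 00 as big → 0xf800
  opcode bits[15:12]=0xf: incr/R
  rd@[11:10]=0x2 ⇒ x2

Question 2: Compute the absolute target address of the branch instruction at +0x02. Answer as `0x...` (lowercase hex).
[02] 0f fe → 0x0ffe
  opcode bits[15:12]=0x0: bnz/J
  [11:0] imm=4094 (s12→-2) = #-2
  target = base 0x396e + off 0x02 + 2 + imm -2 = 0x3970

0x3970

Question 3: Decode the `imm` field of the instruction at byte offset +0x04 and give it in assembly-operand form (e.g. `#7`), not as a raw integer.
off 0x04: read 7e 3b as big → 0x7e3b
  opcode bits[15:12]=0x7: adi/RI
  [11:10] rd=3 = x3
  [9:0] imm=571 = #571

#571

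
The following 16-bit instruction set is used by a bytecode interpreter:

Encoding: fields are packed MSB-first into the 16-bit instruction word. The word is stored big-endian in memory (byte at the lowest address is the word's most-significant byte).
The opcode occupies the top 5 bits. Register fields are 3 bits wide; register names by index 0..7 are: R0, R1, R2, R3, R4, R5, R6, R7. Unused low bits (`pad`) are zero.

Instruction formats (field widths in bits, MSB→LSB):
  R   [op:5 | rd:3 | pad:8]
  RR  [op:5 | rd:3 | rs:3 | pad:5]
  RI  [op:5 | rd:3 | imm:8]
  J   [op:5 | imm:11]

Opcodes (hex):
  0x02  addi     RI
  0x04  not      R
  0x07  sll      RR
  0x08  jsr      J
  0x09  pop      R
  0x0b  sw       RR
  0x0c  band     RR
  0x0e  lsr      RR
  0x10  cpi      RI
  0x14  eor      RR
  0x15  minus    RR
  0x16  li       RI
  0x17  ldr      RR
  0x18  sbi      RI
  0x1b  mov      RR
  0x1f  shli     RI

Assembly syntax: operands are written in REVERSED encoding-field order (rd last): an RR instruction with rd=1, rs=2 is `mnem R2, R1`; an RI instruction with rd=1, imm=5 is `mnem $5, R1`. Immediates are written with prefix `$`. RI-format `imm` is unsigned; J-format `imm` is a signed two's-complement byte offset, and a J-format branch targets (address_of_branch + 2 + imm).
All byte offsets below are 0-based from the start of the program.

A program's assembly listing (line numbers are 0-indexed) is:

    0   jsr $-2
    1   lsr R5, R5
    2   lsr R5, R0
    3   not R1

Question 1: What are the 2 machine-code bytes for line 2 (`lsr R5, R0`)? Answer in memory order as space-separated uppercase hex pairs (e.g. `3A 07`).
70 A0

line 2 (lsr): pack op=0xe:5|rd=0:3|rs=5:3|pad=0:5 = 0x70a0; big→ 70 a0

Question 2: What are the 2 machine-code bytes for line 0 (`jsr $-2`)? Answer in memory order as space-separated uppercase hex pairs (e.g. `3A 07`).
47 FE

0. jsr fields op=0x8:5|imm=-2:11 → word 47feh → 47 fe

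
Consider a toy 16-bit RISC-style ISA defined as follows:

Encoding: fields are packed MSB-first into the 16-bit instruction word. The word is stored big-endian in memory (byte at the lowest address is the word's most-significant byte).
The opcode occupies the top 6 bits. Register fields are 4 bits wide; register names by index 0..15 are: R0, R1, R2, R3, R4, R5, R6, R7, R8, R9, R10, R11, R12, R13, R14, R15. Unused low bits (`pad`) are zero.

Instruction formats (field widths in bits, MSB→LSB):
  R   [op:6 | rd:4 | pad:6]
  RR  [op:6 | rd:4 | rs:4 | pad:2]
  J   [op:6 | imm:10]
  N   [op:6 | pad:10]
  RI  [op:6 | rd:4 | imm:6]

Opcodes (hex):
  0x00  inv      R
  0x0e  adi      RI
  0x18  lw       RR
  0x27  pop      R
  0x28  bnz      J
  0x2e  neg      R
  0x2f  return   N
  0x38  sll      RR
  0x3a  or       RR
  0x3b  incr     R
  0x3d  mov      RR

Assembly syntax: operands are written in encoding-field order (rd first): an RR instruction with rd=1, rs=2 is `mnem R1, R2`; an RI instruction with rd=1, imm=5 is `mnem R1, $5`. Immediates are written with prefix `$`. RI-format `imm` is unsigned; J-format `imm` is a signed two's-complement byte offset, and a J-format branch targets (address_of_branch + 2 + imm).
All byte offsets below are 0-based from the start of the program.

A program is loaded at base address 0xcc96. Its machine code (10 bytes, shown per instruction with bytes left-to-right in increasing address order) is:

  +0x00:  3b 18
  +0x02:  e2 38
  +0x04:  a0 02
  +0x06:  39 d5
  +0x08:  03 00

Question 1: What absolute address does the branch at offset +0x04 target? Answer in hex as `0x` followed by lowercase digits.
0xcc9e

+0x04: a0 02 ⇒ word 0xa002 (big)
  top 6b → 0x28 → bnz [J]
  [9:0] imm=2 = $2
  target = base 0xcc96 + off 0x04 + 2 + imm 2 = 0xcc9e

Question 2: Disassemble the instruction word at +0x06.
adi R7, $21

+0x06: 39 d5 ⇒ word 0x39d5 (big)
  op=0x39d5>>10=0xe ⇒ adi (RI)
  rd: (w>>6)&0xf=0x7 → R7
  imm: (w>>0)&0x3f=0x15 → $21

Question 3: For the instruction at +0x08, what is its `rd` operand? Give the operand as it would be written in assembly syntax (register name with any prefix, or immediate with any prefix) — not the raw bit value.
+0x08: 03 00 ⇒ word 0x0300 (big)
  top 6b → 0x0 → inv [R]
  rd@[9:6]=0xc ⇒ R12

R12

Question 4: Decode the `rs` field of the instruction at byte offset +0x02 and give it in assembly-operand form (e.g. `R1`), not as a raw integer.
[02] e2 38 → 0xe238
  op=0xe238>>10=0x38 ⇒ sll (RR)
  [9:6] rd=8 = R8
  [5:2] rs=14 = R14

R14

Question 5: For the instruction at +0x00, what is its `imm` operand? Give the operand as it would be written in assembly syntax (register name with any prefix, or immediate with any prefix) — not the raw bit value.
$24

+0x00: 3b 18 ⇒ word 0x3b18 (big)
  opcode bits[15:10]=0xe: adi/RI
  rd@[9:6]=0xc ⇒ R12
  imm@[5:0]=0x18 ⇒ $24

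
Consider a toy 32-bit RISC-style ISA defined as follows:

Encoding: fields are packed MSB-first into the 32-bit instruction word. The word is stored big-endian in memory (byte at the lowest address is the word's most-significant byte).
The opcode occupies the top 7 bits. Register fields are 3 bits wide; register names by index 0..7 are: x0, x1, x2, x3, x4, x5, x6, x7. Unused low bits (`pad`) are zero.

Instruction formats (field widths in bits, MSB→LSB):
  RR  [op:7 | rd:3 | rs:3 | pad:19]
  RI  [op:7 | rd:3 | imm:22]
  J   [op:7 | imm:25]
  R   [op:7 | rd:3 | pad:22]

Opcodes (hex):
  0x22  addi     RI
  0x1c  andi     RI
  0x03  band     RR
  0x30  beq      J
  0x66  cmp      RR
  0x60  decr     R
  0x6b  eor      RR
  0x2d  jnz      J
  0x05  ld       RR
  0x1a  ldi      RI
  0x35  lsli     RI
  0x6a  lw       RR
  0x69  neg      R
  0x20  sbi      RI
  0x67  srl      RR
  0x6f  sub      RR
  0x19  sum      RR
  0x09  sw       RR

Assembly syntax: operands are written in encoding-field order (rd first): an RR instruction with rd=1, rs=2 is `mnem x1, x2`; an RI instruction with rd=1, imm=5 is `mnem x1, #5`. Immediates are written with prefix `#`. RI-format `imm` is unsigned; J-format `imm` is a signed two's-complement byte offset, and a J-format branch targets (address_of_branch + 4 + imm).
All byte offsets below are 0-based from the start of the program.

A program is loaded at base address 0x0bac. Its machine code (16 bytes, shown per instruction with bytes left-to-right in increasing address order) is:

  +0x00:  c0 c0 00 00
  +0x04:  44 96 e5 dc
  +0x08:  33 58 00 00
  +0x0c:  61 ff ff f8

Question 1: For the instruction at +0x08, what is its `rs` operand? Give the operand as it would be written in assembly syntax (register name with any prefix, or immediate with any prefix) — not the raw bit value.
[08] 33 58 00 00 → 0x33580000
  opcode bits[31:25]=0x19: sum/RR
  rd: (w>>22)&0x7=0x5 → x5
  rs: (w>>19)&0x7=0x3 → x3

x3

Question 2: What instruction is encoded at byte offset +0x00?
decr x3

[00] c0 c0 00 00 → 0xc0c00000
  opcode bits[31:25]=0x60: decr/R
  rd@[24:22]=0x3 ⇒ x3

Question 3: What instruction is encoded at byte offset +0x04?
addi x2, #1500636

@+04  big-endian(44 96 e5 dc) = 0x4496e5dc
  op=0x4496e5dc>>25=0x22 ⇒ addi (RI)
  rd@[24:22]=0x2 ⇒ x2
  imm@[21:0]=0x16e5dc ⇒ #1500636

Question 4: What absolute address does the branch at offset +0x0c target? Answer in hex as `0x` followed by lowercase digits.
off 0x0c: read 61 ff ff f8 as big → 0x61fffff8
  top 7b → 0x30 → beq [J]
  imm@[24:0]=0x1fffff8 (s25→-8) ⇒ #-8
  target = base 0x0bac + off 0x0c + 4 + imm -8 = 0x0bb4

0x0bb4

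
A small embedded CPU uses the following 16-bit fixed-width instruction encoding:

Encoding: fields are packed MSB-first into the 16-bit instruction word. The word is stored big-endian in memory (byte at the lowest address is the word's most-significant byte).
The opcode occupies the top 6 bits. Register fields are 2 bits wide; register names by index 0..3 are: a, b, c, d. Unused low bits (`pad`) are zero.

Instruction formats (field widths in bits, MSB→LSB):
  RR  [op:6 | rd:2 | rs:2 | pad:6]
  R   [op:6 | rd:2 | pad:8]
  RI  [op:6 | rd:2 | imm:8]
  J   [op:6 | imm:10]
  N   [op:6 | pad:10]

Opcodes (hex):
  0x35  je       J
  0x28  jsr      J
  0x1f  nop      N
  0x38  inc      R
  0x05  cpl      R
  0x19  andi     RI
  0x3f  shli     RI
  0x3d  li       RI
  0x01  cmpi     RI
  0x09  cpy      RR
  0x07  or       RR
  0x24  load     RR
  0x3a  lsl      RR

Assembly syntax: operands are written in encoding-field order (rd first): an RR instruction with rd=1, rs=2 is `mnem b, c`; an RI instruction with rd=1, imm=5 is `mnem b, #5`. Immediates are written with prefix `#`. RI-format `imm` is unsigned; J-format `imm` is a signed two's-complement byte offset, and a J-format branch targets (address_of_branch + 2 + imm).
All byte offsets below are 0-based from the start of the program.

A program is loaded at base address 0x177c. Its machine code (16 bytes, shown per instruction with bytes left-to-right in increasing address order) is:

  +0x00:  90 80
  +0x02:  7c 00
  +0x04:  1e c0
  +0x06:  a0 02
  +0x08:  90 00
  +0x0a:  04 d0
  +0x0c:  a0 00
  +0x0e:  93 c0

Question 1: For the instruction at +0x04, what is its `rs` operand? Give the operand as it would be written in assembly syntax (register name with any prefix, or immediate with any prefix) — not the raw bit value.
[04] 1e c0 → 0x1ec0
  opcode bits[15:10]=0x7: or/RR
  rd@[9:8]=0x2 ⇒ c
  rs@[7:6]=0x3 ⇒ d

d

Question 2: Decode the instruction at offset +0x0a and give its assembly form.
@+0a  big-endian(04 d0) = 0x04d0
  op=0x04d0>>10=0x1 ⇒ cmpi (RI)
  rd: (w>>8)&0x3=0x0 → a
  imm: (w>>0)&0xff=0xd0 → #208

cmpi a, #208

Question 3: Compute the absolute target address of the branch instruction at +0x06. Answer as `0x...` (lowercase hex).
+0x06: a0 02 ⇒ word 0xa002 (big)
  top 6b → 0x28 → jsr [J]
  imm@[9:0]=0x2 ⇒ #2
  target = base 0x177c + off 0x06 + 2 + imm 2 = 0x1786

0x1786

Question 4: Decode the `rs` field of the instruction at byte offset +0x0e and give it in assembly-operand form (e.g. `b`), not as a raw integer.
[0e] 93 c0 → 0x93c0
  top 6b → 0x24 → load [RR]
  [9:8] rd=3 = d
  [7:6] rs=3 = d

d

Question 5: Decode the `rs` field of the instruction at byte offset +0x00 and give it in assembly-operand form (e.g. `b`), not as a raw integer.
c

off 0x00: read 90 80 as big → 0x9080
  opcode bits[15:10]=0x24: load/RR
  rd: (w>>8)&0x3=0x0 → a
  rs: (w>>6)&0x3=0x2 → c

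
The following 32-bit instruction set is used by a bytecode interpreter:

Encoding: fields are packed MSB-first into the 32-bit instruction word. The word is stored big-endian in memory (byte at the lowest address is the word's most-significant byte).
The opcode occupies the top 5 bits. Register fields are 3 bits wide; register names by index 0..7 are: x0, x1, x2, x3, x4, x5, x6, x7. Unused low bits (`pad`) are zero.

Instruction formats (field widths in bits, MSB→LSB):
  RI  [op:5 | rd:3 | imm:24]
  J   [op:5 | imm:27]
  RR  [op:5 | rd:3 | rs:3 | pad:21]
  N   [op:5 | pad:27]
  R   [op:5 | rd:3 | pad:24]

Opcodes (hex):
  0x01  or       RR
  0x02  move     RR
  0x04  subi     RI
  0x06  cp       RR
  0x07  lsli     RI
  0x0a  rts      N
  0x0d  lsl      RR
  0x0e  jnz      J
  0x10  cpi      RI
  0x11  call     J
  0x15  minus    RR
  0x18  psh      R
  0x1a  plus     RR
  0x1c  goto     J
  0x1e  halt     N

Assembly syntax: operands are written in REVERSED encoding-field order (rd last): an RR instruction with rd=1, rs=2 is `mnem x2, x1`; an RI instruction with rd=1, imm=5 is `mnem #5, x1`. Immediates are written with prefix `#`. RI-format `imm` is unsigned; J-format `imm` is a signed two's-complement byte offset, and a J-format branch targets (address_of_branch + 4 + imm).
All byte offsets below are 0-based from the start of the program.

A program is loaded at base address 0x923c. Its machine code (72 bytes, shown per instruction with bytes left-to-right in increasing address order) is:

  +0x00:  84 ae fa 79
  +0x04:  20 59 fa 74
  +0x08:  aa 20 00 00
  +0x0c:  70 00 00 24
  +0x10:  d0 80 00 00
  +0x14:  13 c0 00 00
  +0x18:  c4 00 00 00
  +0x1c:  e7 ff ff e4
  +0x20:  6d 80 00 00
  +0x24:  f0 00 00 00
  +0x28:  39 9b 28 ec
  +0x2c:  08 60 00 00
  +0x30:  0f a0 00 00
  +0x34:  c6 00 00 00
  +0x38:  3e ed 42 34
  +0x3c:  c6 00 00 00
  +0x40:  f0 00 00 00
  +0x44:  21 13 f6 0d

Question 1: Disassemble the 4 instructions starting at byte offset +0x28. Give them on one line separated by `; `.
lsli #10168556, x1; or x3, x0; or x5, x7; psh x6

off 0x28: read 39 9b 28 ec as big → 0x399b28ec
  top 5b → 0x7 → lsli [RI]
  [26:24] rd=1 = x1
  [23:0] imm=10168556 = #10168556
off 0x2c: read 08 60 00 00 as big → 0x08600000
  top 5b → 0x1 → or [RR]
  [26:24] rd=0 = x0
  [23:21] rs=3 = x3
off 0x30: read 0f a0 00 00 as big → 0x0fa00000
  top 5b → 0x1 → or [RR]
  [26:24] rd=7 = x7
  [23:21] rs=5 = x5
off 0x34: read c6 00 00 00 as big → 0xc6000000
  top 5b → 0x18 → psh [R]
  [26:24] rd=6 = x6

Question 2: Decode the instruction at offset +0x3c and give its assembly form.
psh x6

+0x3c: c6 00 00 00 ⇒ word 0xc6000000 (big)
  op=0xc6000000>>27=0x18 ⇒ psh (R)
  rd: (w>>24)&0x7=0x6 → x6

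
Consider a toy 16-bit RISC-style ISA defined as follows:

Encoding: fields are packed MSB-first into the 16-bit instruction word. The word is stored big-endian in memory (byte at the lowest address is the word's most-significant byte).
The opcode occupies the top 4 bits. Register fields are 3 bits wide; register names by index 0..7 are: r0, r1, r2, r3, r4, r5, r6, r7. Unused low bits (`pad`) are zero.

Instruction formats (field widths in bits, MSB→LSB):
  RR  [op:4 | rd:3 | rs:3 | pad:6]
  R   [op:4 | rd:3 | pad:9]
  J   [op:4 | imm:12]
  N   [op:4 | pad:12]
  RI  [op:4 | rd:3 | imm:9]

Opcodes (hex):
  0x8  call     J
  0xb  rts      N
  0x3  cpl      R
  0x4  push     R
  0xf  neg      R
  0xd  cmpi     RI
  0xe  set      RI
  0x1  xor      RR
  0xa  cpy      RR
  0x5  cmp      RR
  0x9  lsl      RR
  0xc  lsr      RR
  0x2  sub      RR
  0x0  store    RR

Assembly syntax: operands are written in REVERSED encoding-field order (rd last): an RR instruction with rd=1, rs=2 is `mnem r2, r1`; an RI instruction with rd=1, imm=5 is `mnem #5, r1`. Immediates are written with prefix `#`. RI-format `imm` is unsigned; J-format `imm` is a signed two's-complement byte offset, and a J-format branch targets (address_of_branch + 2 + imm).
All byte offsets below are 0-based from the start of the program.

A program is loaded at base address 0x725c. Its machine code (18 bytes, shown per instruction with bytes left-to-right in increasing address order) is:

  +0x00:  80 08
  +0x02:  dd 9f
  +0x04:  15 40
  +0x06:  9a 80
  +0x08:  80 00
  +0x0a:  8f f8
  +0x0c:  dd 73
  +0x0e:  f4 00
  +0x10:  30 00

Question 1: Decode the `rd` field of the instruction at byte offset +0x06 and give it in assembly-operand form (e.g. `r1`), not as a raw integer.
r5

off 0x06: read 9a 80 as big → 0x9a80
  top 4b → 0x9 → lsl [RR]
  rd: (w>>9)&0x7=0x5 → r5
  rs: (w>>6)&0x7=0x2 → r2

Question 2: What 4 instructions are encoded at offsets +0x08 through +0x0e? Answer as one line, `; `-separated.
call #0; call #-8; cmpi #371, r6; neg r2

+0x08: 80 00 ⇒ word 0x8000 (big)
  op=0x8000>>12=0x8 ⇒ call (J)
  imm@[11:0]=0x0 ⇒ #0
+0x0a: 8f f8 ⇒ word 0x8ff8 (big)
  op=0x8ff8>>12=0x8 ⇒ call (J)
  imm@[11:0]=0xff8 (s12→-8) ⇒ #-8
+0x0c: dd 73 ⇒ word 0xdd73 (big)
  op=0xdd73>>12=0xd ⇒ cmpi (RI)
  rd@[11:9]=0x6 ⇒ r6
  imm@[8:0]=0x173 ⇒ #371
+0x0e: f4 00 ⇒ word 0xf400 (big)
  op=0xf400>>12=0xf ⇒ neg (R)
  rd@[11:9]=0x2 ⇒ r2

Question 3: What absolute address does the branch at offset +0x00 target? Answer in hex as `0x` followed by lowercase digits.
off 0x00: read 80 08 as big → 0x8008
  opcode bits[15:12]=0x8: call/J
  [11:0] imm=8 = #8
  target = base 0x725c + off 0x00 + 2 + imm 8 = 0x7266

0x7266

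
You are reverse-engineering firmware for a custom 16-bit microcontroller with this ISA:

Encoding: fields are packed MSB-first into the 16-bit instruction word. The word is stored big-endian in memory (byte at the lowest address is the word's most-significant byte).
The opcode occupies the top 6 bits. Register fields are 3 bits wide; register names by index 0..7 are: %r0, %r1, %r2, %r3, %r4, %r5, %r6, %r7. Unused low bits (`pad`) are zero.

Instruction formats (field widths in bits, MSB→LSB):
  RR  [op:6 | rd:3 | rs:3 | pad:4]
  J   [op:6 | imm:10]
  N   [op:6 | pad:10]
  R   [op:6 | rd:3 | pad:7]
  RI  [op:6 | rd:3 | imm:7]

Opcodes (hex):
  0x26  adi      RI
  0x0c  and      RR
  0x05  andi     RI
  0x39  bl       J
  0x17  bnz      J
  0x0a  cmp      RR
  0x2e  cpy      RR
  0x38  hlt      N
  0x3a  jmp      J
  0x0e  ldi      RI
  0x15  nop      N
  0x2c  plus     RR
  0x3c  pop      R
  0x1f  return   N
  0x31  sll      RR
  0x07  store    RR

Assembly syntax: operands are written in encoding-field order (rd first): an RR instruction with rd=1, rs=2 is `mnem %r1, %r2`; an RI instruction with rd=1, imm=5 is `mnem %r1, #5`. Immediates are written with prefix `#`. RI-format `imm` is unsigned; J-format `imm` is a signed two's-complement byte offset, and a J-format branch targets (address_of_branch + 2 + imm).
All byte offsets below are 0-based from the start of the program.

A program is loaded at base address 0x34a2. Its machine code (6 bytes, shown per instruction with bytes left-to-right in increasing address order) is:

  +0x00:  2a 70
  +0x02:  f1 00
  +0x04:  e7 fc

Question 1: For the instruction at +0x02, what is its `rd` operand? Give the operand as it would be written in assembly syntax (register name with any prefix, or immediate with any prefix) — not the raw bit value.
%r2

off 0x02: read f1 00 as big → 0xf100
  op=0xf100>>10=0x3c ⇒ pop (R)
  [9:7] rd=2 = %r2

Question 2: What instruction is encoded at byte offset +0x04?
bl #-4

off 0x04: read e7 fc as big → 0xe7fc
  opcode bits[15:10]=0x39: bl/J
  [9:0] imm=1020 (s10→-4) = #-4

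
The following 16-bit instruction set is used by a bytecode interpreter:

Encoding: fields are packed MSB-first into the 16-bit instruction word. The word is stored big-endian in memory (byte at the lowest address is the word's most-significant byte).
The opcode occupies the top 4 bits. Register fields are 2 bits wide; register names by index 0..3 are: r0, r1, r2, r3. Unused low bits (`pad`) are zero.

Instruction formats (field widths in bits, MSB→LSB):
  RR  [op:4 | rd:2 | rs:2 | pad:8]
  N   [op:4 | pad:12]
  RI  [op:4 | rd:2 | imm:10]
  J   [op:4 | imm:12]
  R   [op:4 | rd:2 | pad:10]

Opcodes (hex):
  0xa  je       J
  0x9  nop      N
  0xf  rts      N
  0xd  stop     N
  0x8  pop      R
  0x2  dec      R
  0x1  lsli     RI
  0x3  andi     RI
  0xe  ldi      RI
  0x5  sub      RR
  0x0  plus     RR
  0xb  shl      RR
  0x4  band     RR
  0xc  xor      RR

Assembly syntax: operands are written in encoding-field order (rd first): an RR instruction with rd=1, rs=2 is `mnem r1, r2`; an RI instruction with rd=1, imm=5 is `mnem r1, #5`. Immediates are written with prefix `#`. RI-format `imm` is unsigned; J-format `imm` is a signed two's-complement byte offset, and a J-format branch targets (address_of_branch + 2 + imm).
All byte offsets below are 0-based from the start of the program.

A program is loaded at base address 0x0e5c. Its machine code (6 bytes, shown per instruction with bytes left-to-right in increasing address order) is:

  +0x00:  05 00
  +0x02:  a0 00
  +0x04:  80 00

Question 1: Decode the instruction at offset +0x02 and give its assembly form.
je #0

+0x02: a0 00 ⇒ word 0xa000 (big)
  top 4b → 0xa → je [J]
  [11:0] imm=0 = #0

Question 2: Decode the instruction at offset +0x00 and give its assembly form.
@+00  big-endian(05 00) = 0x0500
  op=0x0500>>12=0x0 ⇒ plus (RR)
  [11:10] rd=1 = r1
  [9:8] rs=1 = r1

plus r1, r1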